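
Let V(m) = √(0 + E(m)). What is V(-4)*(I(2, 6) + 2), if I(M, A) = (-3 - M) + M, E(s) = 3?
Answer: -√3 ≈ -1.7320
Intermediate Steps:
I(M, A) = -3
V(m) = √3 (V(m) = √(0 + 3) = √3)
V(-4)*(I(2, 6) + 2) = √3*(-3 + 2) = √3*(-1) = -√3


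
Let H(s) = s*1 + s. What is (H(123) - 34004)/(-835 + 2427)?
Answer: -16879/796 ≈ -21.205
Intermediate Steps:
H(s) = 2*s (H(s) = s + s = 2*s)
(H(123) - 34004)/(-835 + 2427) = (2*123 - 34004)/(-835 + 2427) = (246 - 34004)/1592 = -33758*1/1592 = -16879/796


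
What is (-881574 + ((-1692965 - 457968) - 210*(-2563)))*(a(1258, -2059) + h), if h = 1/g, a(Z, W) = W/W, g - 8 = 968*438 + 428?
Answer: -1058623538617/424420 ≈ -2.4943e+6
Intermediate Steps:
g = 424420 (g = 8 + (968*438 + 428) = 8 + (423984 + 428) = 8 + 424412 = 424420)
a(Z, W) = 1
h = 1/424420 ≈ 2.3562e-6
(-881574 + ((-1692965 - 457968) - 210*(-2563)))*(a(1258, -2059) + h) = (-881574 + ((-1692965 - 457968) - 210*(-2563)))*(1 + 1/424420) = (-881574 + (-2150933 + 538230))*(424421/424420) = (-881574 - 1612703)*(424421/424420) = -2494277*424421/424420 = -1058623538617/424420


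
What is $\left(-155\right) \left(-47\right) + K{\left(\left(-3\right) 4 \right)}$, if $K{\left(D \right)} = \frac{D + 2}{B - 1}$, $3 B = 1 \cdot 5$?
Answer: $7270$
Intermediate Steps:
$B = \frac{5}{3}$ ($B = \frac{1 \cdot 5}{3} = \frac{1}{3} \cdot 5 = \frac{5}{3} \approx 1.6667$)
$K{\left(D \right)} = 3 + \frac{3 D}{2}$ ($K{\left(D \right)} = \frac{D + 2}{\frac{5}{3} - 1} = \frac{2 + D}{\frac{2}{3}} = \left(2 + D\right) \frac{3}{2} = 3 + \frac{3 D}{2}$)
$\left(-155\right) \left(-47\right) + K{\left(\left(-3\right) 4 \right)} = \left(-155\right) \left(-47\right) + \left(3 + \frac{3 \left(\left(-3\right) 4\right)}{2}\right) = 7285 + \left(3 + \frac{3}{2} \left(-12\right)\right) = 7285 + \left(3 - 18\right) = 7285 - 15 = 7270$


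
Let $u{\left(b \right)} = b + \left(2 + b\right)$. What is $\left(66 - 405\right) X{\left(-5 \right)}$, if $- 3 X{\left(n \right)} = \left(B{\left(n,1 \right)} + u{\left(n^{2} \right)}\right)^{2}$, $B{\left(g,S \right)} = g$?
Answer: $249617$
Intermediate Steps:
$u{\left(b \right)} = 2 + 2 b$
$X{\left(n \right)} = - \frac{\left(2 + n + 2 n^{2}\right)^{2}}{3}$ ($X{\left(n \right)} = - \frac{\left(n + \left(2 + 2 n^{2}\right)\right)^{2}}{3} = - \frac{\left(2 + n + 2 n^{2}\right)^{2}}{3}$)
$\left(66 - 405\right) X{\left(-5 \right)} = \left(66 - 405\right) \left(- \frac{\left(2 - 5 + 2 \left(-5\right)^{2}\right)^{2}}{3}\right) = - 339 \left(- \frac{\left(2 - 5 + 2 \cdot 25\right)^{2}}{3}\right) = - 339 \left(- \frac{\left(2 - 5 + 50\right)^{2}}{3}\right) = - 339 \left(- \frac{47^{2}}{3}\right) = - 339 \left(\left(- \frac{1}{3}\right) 2209\right) = \left(-339\right) \left(- \frac{2209}{3}\right) = 249617$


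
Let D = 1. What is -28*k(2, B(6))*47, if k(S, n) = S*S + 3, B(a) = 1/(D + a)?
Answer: -9212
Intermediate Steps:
B(a) = 1/(1 + a)
k(S, n) = 3 + S² (k(S, n) = S² + 3 = 3 + S²)
-28*k(2, B(6))*47 = -28*(3 + 2²)*47 = -28*(3 + 4)*47 = -28*7*47 = -196*47 = -9212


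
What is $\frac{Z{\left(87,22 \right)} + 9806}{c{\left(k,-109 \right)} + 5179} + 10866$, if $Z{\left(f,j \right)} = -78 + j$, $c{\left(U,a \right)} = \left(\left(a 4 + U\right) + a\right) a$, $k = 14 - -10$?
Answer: $\frac{112225673}{10328} \approx 10866.0$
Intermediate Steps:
$k = 24$ ($k = 14 + \left(-5 + 15\right) = 14 + 10 = 24$)
$c{\left(U,a \right)} = a \left(U + 5 a\right)$ ($c{\left(U,a \right)} = \left(\left(4 a + U\right) + a\right) a = \left(\left(U + 4 a\right) + a\right) a = \left(U + 5 a\right) a = a \left(U + 5 a\right)$)
$\frac{Z{\left(87,22 \right)} + 9806}{c{\left(k,-109 \right)} + 5179} + 10866 = \frac{\left(-78 + 22\right) + 9806}{- 109 \left(24 + 5 \left(-109\right)\right) + 5179} + 10866 = \frac{-56 + 9806}{- 109 \left(24 - 545\right) + 5179} + 10866 = \frac{9750}{\left(-109\right) \left(-521\right) + 5179} + 10866 = \frac{9750}{56789 + 5179} + 10866 = \frac{9750}{61968} + 10866 = 9750 \cdot \frac{1}{61968} + 10866 = \frac{1625}{10328} + 10866 = \frac{112225673}{10328}$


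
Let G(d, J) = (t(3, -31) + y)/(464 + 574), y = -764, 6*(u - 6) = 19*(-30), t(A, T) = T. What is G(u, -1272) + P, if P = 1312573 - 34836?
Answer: 442096737/346 ≈ 1.2777e+6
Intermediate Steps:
P = 1277737
u = -89 (u = 6 + (19*(-30))/6 = 6 + (⅙)*(-570) = 6 - 95 = -89)
G(d, J) = -265/346 (G(d, J) = (-31 - 764)/(464 + 574) = -795/1038 = -795*1/1038 = -265/346)
G(u, -1272) + P = -265/346 + 1277737 = 442096737/346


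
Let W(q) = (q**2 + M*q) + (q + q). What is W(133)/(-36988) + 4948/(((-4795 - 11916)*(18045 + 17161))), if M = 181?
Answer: -441543031387/388590291293 ≈ -1.1363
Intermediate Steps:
W(q) = q**2 + 183*q (W(q) = (q**2 + 181*q) + (q + q) = (q**2 + 181*q) + 2*q = q**2 + 183*q)
W(133)/(-36988) + 4948/(((-4795 - 11916)*(18045 + 17161))) = (133*(183 + 133))/(-36988) + 4948/(((-4795 - 11916)*(18045 + 17161))) = (133*316)*(-1/36988) + 4948/((-16711*35206)) = 42028*(-1/36988) + 4948/(-588327466) = -1501/1321 + 4948*(-1/588327466) = -1501/1321 - 2474/294163733 = -441543031387/388590291293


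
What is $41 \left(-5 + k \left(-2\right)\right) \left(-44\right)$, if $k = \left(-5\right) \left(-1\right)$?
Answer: $27060$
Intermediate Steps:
$k = 5$
$41 \left(-5 + k \left(-2\right)\right) \left(-44\right) = 41 \left(-5 + 5 \left(-2\right)\right) \left(-44\right) = 41 \left(-5 - 10\right) \left(-44\right) = 41 \left(-15\right) \left(-44\right) = \left(-615\right) \left(-44\right) = 27060$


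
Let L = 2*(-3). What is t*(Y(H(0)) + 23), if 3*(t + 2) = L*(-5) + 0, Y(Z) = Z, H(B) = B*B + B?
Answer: 184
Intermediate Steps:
L = -6
H(B) = B + B**2 (H(B) = B**2 + B = B + B**2)
t = 8 (t = -2 + (-6*(-5) + 0)/3 = -2 + (30 + 0)/3 = -2 + (1/3)*30 = -2 + 10 = 8)
t*(Y(H(0)) + 23) = 8*(0*(1 + 0) + 23) = 8*(0*1 + 23) = 8*(0 + 23) = 8*23 = 184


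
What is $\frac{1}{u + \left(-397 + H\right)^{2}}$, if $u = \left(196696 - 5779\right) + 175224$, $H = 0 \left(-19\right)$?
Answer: $\frac{1}{523750} \approx 1.9093 \cdot 10^{-6}$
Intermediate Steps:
$H = 0$
$u = 366141$ ($u = 190917 + 175224 = 366141$)
$\frac{1}{u + \left(-397 + H\right)^{2}} = \frac{1}{366141 + \left(-397 + 0\right)^{2}} = \frac{1}{366141 + \left(-397\right)^{2}} = \frac{1}{366141 + 157609} = \frac{1}{523750}$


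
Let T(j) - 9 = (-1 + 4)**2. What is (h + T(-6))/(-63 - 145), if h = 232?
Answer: -125/104 ≈ -1.2019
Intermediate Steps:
T(j) = 18 (T(j) = 9 + (-1 + 4)**2 = 9 + 3**2 = 9 + 9 = 18)
(h + T(-6))/(-63 - 145) = (232 + 18)/(-63 - 145) = 250/(-208) = 250*(-1/208) = -125/104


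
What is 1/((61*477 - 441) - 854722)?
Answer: -1/826066 ≈ -1.2106e-6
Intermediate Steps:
1/((61*477 - 441) - 854722) = 1/((29097 - 441) - 854722) = 1/(28656 - 854722) = 1/(-826066) = -1/826066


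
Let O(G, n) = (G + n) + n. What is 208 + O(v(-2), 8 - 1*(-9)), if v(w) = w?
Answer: 240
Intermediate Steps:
O(G, n) = G + 2*n
208 + O(v(-2), 8 - 1*(-9)) = 208 + (-2 + 2*(8 - 1*(-9))) = 208 + (-2 + 2*(8 + 9)) = 208 + (-2 + 2*17) = 208 + (-2 + 34) = 208 + 32 = 240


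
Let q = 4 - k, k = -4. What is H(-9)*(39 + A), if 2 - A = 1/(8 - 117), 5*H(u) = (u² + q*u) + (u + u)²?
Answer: 297702/109 ≈ 2731.2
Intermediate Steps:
q = 8 (q = 4 - 1*(-4) = 4 + 4 = 8)
H(u) = u² + 8*u/5 (H(u) = ((u² + 8*u) + (u + u)²)/5 = ((u² + 8*u) + (2*u)²)/5 = ((u² + 8*u) + 4*u²)/5 = (5*u² + 8*u)/5 = u² + 8*u/5)
A = 219/109 (A = 2 - 1/(8 - 117) = 2 - 1/(-109) = 2 - 1*(-1/109) = 2 + 1/109 = 219/109 ≈ 2.0092)
H(-9)*(39 + A) = ((⅕)*(-9)*(8 + 5*(-9)))*(39 + 219/109) = ((⅕)*(-9)*(8 - 45))*(4470/109) = ((⅕)*(-9)*(-37))*(4470/109) = (333/5)*(4470/109) = 297702/109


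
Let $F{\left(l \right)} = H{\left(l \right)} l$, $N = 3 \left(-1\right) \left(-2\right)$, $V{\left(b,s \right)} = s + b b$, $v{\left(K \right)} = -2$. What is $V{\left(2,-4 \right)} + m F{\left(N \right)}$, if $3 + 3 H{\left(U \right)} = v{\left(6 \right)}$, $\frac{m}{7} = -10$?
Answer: $700$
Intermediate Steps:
$V{\left(b,s \right)} = s + b^{2}$
$m = -70$ ($m = 7 \left(-10\right) = -70$)
$H{\left(U \right)} = - \frac{5}{3}$ ($H{\left(U \right)} = -1 + \frac{1}{3} \left(-2\right) = -1 - \frac{2}{3} = - \frac{5}{3}$)
$N = 6$ ($N = \left(-3\right) \left(-2\right) = 6$)
$F{\left(l \right)} = - \frac{5 l}{3}$
$V{\left(2,-4 \right)} + m F{\left(N \right)} = \left(-4 + 2^{2}\right) - 70 \left(\left(- \frac{5}{3}\right) 6\right) = \left(-4 + 4\right) - -700 = 0 + 700 = 700$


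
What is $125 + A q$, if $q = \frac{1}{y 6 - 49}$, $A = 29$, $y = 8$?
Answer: $96$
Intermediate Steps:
$q = -1$ ($q = \frac{1}{8 \cdot 6 - 49} = \frac{1}{48 - 49} = \frac{1}{-1} = -1$)
$125 + A q = 125 + 29 \left(-1\right) = 125 - 29 = 96$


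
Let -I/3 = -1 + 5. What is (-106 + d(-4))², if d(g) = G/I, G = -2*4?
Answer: 99856/9 ≈ 11095.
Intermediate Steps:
I = -12 (I = -3*(-1 + 5) = -3*4 = -12)
G = -8
d(g) = ⅔ (d(g) = -8/(-12) = -8*(-1/12) = ⅔)
(-106 + d(-4))² = (-106 + ⅔)² = (-316/3)² = 99856/9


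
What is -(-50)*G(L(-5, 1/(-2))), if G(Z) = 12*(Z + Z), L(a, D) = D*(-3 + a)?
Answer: 4800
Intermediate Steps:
G(Z) = 24*Z (G(Z) = 12*(2*Z) = 24*Z)
-(-50)*G(L(-5, 1/(-2))) = -(-50)*24*((-3 - 5)/(-2)) = -(-50)*24*(-½*(-8)) = -(-50)*24*4 = -(-50)*96 = -1*(-4800) = 4800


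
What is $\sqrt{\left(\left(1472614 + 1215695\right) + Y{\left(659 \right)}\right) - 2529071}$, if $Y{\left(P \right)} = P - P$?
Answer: $\sqrt{159238} \approx 399.05$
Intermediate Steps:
$Y{\left(P \right)} = 0$
$\sqrt{\left(\left(1472614 + 1215695\right) + Y{\left(659 \right)}\right) - 2529071} = \sqrt{\left(\left(1472614 + 1215695\right) + 0\right) - 2529071} = \sqrt{\left(2688309 + 0\right) - 2529071} = \sqrt{2688309 - 2529071} = \sqrt{159238}$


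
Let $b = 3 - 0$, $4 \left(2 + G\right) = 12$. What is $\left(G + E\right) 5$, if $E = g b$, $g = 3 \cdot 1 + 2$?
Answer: $80$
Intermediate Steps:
$G = 1$ ($G = -2 + \frac{1}{4} \cdot 12 = -2 + 3 = 1$)
$b = 3$ ($b = 3 + 0 = 3$)
$g = 5$ ($g = 3 + 2 = 5$)
$E = 15$ ($E = 5 \cdot 3 = 15$)
$\left(G + E\right) 5 = \left(1 + 15\right) 5 = 16 \cdot 5 = 80$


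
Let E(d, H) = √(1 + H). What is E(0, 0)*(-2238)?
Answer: -2238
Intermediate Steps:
E(0, 0)*(-2238) = √(1 + 0)*(-2238) = √1*(-2238) = 1*(-2238) = -2238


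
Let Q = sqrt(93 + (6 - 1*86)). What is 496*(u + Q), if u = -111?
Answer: -55056 + 496*sqrt(13) ≈ -53268.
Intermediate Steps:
Q = sqrt(13) (Q = sqrt(93 + (6 - 86)) = sqrt(93 - 80) = sqrt(13) ≈ 3.6056)
496*(u + Q) = 496*(-111 + sqrt(13)) = -55056 + 496*sqrt(13)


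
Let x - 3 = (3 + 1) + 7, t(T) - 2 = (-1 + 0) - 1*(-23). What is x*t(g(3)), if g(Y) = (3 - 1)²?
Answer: 336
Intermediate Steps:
g(Y) = 4 (g(Y) = 2² = 4)
t(T) = 24 (t(T) = 2 + ((-1 + 0) - 1*(-23)) = 2 + (-1 + 23) = 2 + 22 = 24)
x = 14 (x = 3 + ((3 + 1) + 7) = 3 + (4 + 7) = 3 + 11 = 14)
x*t(g(3)) = 14*24 = 336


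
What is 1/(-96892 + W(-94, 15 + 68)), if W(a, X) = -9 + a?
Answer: -1/96995 ≈ -1.0310e-5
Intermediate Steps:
1/(-96892 + W(-94, 15 + 68)) = 1/(-96892 + (-9 - 94)) = 1/(-96892 - 103) = 1/(-96995) = -1/96995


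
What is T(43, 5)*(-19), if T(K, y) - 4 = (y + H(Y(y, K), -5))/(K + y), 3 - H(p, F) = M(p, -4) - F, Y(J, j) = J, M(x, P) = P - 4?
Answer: -3857/48 ≈ -80.354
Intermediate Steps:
M(x, P) = -4 + P
H(p, F) = 11 + F (H(p, F) = 3 - ((-4 - 4) - F) = 3 - (-8 - F) = 3 + (8 + F) = 11 + F)
T(K, y) = 4 + (6 + y)/(K + y) (T(K, y) = 4 + (y + (11 - 5))/(K + y) = 4 + (y + 6)/(K + y) = 4 + (6 + y)/(K + y))
T(43, 5)*(-19) = ((6 + 4*43 + 5*5)/(43 + 5))*(-19) = ((6 + 172 + 25)/48)*(-19) = ((1/48)*203)*(-19) = (203/48)*(-19) = -3857/48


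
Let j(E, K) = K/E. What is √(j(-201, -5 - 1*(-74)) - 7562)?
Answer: I*√33947359/67 ≈ 86.962*I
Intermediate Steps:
√(j(-201, -5 - 1*(-74)) - 7562) = √((-5 - 1*(-74))/(-201) - 7562) = √((-5 + 74)*(-1/201) - 7562) = √(69*(-1/201) - 7562) = √(-23/67 - 7562) = √(-506677/67) = I*√33947359/67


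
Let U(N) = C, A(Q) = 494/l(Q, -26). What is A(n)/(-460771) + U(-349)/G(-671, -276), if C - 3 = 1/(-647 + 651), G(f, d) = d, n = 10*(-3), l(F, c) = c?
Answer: -5969047/508691184 ≈ -0.011734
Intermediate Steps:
n = -30
A(Q) = -19 (A(Q) = 494/(-26) = 494*(-1/26) = -19)
C = 13/4 (C = 3 + 1/(-647 + 651) = 3 + 1/4 = 3 + ¼ = 13/4 ≈ 3.2500)
U(N) = 13/4
A(n)/(-460771) + U(-349)/G(-671, -276) = -19/(-460771) + (13/4)/(-276) = -19*(-1/460771) + (13/4)*(-1/276) = 19/460771 - 13/1104 = -5969047/508691184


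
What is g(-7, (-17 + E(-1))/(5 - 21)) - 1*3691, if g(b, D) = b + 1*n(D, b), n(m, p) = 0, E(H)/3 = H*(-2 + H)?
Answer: -3698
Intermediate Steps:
E(H) = 3*H*(-2 + H) (E(H) = 3*(H*(-2 + H)) = 3*H*(-2 + H))
g(b, D) = b (g(b, D) = b + 1*0 = b + 0 = b)
g(-7, (-17 + E(-1))/(5 - 21)) - 1*3691 = -7 - 1*3691 = -7 - 3691 = -3698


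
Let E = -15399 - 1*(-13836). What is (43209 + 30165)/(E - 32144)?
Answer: -73374/33707 ≈ -2.1768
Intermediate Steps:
E = -1563 (E = -15399 + 13836 = -1563)
(43209 + 30165)/(E - 32144) = (43209 + 30165)/(-1563 - 32144) = 73374/(-33707) = 73374*(-1/33707) = -73374/33707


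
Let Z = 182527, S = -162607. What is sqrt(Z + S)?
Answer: 4*sqrt(1245) ≈ 141.14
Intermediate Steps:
sqrt(Z + S) = sqrt(182527 - 162607) = sqrt(19920) = 4*sqrt(1245)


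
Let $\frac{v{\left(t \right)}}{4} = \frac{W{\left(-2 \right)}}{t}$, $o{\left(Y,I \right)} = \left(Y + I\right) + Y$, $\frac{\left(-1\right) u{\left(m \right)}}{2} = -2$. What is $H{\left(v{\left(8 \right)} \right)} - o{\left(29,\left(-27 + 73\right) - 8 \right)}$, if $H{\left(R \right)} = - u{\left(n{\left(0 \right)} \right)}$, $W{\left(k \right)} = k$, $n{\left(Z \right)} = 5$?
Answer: $-100$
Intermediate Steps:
$u{\left(m \right)} = 4$ ($u{\left(m \right)} = \left(-2\right) \left(-2\right) = 4$)
$o{\left(Y,I \right)} = I + 2 Y$ ($o{\left(Y,I \right)} = \left(I + Y\right) + Y = I + 2 Y$)
$v{\left(t \right)} = - \frac{8}{t}$ ($v{\left(t \right)} = 4 \left(- \frac{2}{t}\right) = - \frac{8}{t}$)
$H{\left(R \right)} = -4$ ($H{\left(R \right)} = \left(-1\right) 4 = -4$)
$H{\left(v{\left(8 \right)} \right)} - o{\left(29,\left(-27 + 73\right) - 8 \right)} = -4 - \left(\left(\left(-27 + 73\right) - 8\right) + 2 \cdot 29\right) = -4 - \left(\left(46 - 8\right) + 58\right) = -4 - \left(38 + 58\right) = -4 - 96 = -100$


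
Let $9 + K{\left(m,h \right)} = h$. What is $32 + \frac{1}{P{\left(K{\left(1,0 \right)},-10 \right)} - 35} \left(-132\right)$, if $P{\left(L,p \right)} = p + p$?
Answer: $\frac{172}{5} \approx 34.4$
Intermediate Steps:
$K{\left(m,h \right)} = -9 + h$
$P{\left(L,p \right)} = 2 p$
$32 + \frac{1}{P{\left(K{\left(1,0 \right)},-10 \right)} - 35} \left(-132\right) = 32 + \frac{1}{2 \left(-10\right) - 35} \left(-132\right) = 32 + \frac{1}{-20 - 35} \left(-132\right) = 32 + \frac{1}{-55} \left(-132\right) = 32 - - \frac{12}{5} = 32 + \frac{12}{5} = \frac{172}{5}$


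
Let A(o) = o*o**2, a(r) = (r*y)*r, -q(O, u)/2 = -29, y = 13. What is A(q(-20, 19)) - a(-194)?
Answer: -294156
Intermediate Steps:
q(O, u) = 58 (q(O, u) = -2*(-29) = 58)
a(r) = 13*r**2 (a(r) = (r*13)*r = (13*r)*r = 13*r**2)
A(o) = o**3
A(q(-20, 19)) - a(-194) = 58**3 - 13*(-194)**2 = 195112 - 13*37636 = 195112 - 1*489268 = 195112 - 489268 = -294156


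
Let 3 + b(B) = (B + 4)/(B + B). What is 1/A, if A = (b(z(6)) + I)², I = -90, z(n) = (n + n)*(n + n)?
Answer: 5184/44342281 ≈ 0.00011691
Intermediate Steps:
z(n) = 4*n² (z(n) = (2*n)*(2*n) = 4*n²)
b(B) = -3 + (4 + B)/(2*B) (b(B) = -3 + (B + 4)/(B + B) = -3 + (4 + B)/((2*B)) = -3 + (4 + B)*(1/(2*B)) = -3 + (4 + B)/(2*B))
A = 44342281/5184 (A = ((-5/2 + 2/((4*6²))) - 90)² = ((-5/2 + 2/((4*36))) - 90)² = ((-5/2 + 2/144) - 90)² = ((-5/2 + 2*(1/144)) - 90)² = ((-5/2 + 1/72) - 90)² = (-179/72 - 90)² = (-6659/72)² = 44342281/5184 ≈ 8553.7)
1/A = 1/(44342281/5184) = 5184/44342281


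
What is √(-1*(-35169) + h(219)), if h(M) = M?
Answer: 6*√983 ≈ 188.12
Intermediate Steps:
√(-1*(-35169) + h(219)) = √(-1*(-35169) + 219) = √(35169 + 219) = √35388 = 6*√983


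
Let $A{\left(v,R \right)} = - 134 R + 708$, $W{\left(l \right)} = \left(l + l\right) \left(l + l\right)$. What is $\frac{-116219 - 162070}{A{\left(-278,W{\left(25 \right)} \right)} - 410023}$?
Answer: $\frac{8433}{22555} \approx 0.37389$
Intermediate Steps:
$W{\left(l \right)} = 4 l^{2}$ ($W{\left(l \right)} = 2 l 2 l = 4 l^{2}$)
$A{\left(v,R \right)} = 708 - 134 R$
$\frac{-116219 - 162070}{A{\left(-278,W{\left(25 \right)} \right)} - 410023} = \frac{-116219 - 162070}{\left(708 - 134 \cdot 4 \cdot 25^{2}\right) - 410023} = - \frac{278289}{\left(708 - 134 \cdot 4 \cdot 625\right) - 410023} = - \frac{278289}{\left(708 - 335000\right) - 410023} = - \frac{278289}{-334292 - 410023} = - \frac{278289}{-744315} = \left(-278289\right) \left(- \frac{1}{744315}\right) = \frac{8433}{22555}$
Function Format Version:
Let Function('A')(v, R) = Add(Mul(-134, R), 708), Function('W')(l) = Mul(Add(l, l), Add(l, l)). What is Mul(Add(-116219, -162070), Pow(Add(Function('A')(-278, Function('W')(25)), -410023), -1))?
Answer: Rational(8433, 22555) ≈ 0.37389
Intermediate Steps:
Function('W')(l) = Mul(4, Pow(l, 2)) (Function('W')(l) = Mul(Mul(2, l), Mul(2, l)) = Mul(4, Pow(l, 2)))
Function('A')(v, R) = Add(708, Mul(-134, R))
Mul(Add(-116219, -162070), Pow(Add(Function('A')(-278, Function('W')(25)), -410023), -1)) = Mul(Add(-116219, -162070), Pow(Add(Add(708, Mul(-134, Mul(4, Pow(25, 2)))), -410023), -1)) = Mul(-278289, Pow(Add(Add(708, Mul(-134, Mul(4, 625))), -410023), -1)) = Mul(-278289, Pow(Add(Add(708, Mul(-134, 2500)), -410023), -1)) = Mul(-278289, Pow(Add(Add(708, -335000), -410023), -1)) = Mul(-278289, Pow(Add(-334292, -410023), -1)) = Mul(-278289, Pow(-744315, -1)) = Mul(-278289, Rational(-1, 744315)) = Rational(8433, 22555)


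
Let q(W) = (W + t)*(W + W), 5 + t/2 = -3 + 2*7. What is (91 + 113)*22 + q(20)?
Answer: 5768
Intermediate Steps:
t = 12 (t = -10 + 2*(-3 + 2*7) = -10 + 2*(-3 + 14) = -10 + 2*11 = -10 + 22 = 12)
q(W) = 2*W*(12 + W) (q(W) = (W + 12)*(W + W) = (12 + W)*(2*W) = 2*W*(12 + W))
(91 + 113)*22 + q(20) = (91 + 113)*22 + 2*20*(12 + 20) = 204*22 + 2*20*32 = 4488 + 1280 = 5768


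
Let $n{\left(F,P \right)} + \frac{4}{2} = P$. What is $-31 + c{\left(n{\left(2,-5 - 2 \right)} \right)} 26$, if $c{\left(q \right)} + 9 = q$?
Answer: $-499$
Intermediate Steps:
$n{\left(F,P \right)} = -2 + P$
$c{\left(q \right)} = -9 + q$
$-31 + c{\left(n{\left(2,-5 - 2 \right)} \right)} 26 = -31 + \left(-9 - 9\right) 26 = -31 - 468 = -499$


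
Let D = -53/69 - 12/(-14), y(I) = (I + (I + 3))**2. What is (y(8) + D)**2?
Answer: 30417452836/233289 ≈ 1.3039e+5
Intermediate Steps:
y(I) = (3 + 2*I)**2 (y(I) = (I + (3 + I))**2 = (3 + 2*I)**2)
D = 43/483 (D = -53*1/69 - 12*(-1/14) = -53/69 + 6/7 = 43/483 ≈ 0.089027)
(y(8) + D)**2 = ((3 + 2*8)**2 + 43/483)**2 = ((3 + 16)**2 + 43/483)**2 = (19**2 + 43/483)**2 = (361 + 43/483)**2 = (174406/483)**2 = 30417452836/233289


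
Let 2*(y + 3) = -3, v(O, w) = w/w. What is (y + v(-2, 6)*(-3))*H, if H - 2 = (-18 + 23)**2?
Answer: -405/2 ≈ -202.50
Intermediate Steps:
v(O, w) = 1
y = -9/2 (y = -3 + (1/2)*(-3) = -3 - 3/2 = -9/2 ≈ -4.5000)
H = 27 (H = 2 + (-18 + 23)**2 = 2 + 5**2 = 2 + 25 = 27)
(y + v(-2, 6)*(-3))*H = (-9/2 + 1*(-3))*27 = (-9/2 - 3)*27 = -15/2*27 = -405/2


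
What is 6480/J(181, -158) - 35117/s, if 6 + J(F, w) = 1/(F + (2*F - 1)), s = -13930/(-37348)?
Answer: -2156386257758/22643215 ≈ -95233.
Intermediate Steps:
s = 6965/18674 (s = -13930*(-1/37348) = 6965/18674 ≈ 0.37298)
J(F, w) = -6 + 1/(-1 + 3*F) (J(F, w) = -6 + 1/(F + (2*F - 1)) = -6 + 1/(F + (-1 + 2*F)) = -6 + 1/(-1 + 3*F))
6480/J(181, -158) - 35117/s = 6480/(((7 - 18*181)/(-1 + 3*181))) - 35117/6965/18674 = 6480/(((7 - 3258)/(-1 + 543))) - 35117*18674/6965 = 6480/((-3251/542)) - 655774858/6965 = 6480/(((1/542)*(-3251))) - 655774858/6965 = 6480/(-3251/542) - 655774858/6965 = 6480*(-542/3251) - 655774858/6965 = -3512160/3251 - 655774858/6965 = -2156386257758/22643215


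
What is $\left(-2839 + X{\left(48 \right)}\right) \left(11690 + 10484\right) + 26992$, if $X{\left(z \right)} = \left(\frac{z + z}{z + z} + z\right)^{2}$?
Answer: $-9685220$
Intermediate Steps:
$X{\left(z \right)} = \left(1 + z\right)^{2}$ ($X{\left(z \right)} = \left(\frac{2 z}{2 z} + z\right)^{2} = \left(2 z \frac{1}{2 z} + z\right)^{2} = \left(1 + z\right)^{2}$)
$\left(-2839 + X{\left(48 \right)}\right) \left(11690 + 10484\right) + 26992 = \left(-2839 + \left(1 + 48\right)^{2}\right) \left(11690 + 10484\right) + 26992 = \left(-2839 + 49^{2}\right) 22174 + 26992 = \left(-2839 + 2401\right) 22174 + 26992 = \left(-438\right) 22174 + 26992 = -9712212 + 26992 = -9685220$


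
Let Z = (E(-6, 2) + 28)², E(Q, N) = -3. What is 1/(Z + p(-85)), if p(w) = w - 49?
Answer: 1/491 ≈ 0.0020367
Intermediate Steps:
p(w) = -49 + w
Z = 625 (Z = (-3 + 28)² = 25² = 625)
1/(Z + p(-85)) = 1/(625 + (-49 - 85)) = 1/(625 - 134) = 1/491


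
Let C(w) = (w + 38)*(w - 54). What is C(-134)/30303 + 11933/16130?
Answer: 217573313/162929130 ≈ 1.3354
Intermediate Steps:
C(w) = (-54 + w)*(38 + w) (C(w) = (38 + w)*(-54 + w) = (-54 + w)*(38 + w))
C(-134)/30303 + 11933/16130 = (-2052 + (-134)² - 16*(-134))/30303 + 11933/16130 = (-2052 + 17956 + 2144)*(1/30303) + 11933*(1/16130) = 18048*(1/30303) + 11933/16130 = 6016/10101 + 11933/16130 = 217573313/162929130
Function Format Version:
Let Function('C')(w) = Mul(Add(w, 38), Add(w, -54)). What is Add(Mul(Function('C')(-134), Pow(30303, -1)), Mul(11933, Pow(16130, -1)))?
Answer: Rational(217573313, 162929130) ≈ 1.3354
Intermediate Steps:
Function('C')(w) = Mul(Add(-54, w), Add(38, w)) (Function('C')(w) = Mul(Add(38, w), Add(-54, w)) = Mul(Add(-54, w), Add(38, w)))
Add(Mul(Function('C')(-134), Pow(30303, -1)), Mul(11933, Pow(16130, -1))) = Add(Mul(Add(-2052, Pow(-134, 2), Mul(-16, -134)), Pow(30303, -1)), Mul(11933, Pow(16130, -1))) = Add(Mul(Add(-2052, 17956, 2144), Rational(1, 30303)), Mul(11933, Rational(1, 16130))) = Add(Mul(18048, Rational(1, 30303)), Rational(11933, 16130)) = Add(Rational(6016, 10101), Rational(11933, 16130)) = Rational(217573313, 162929130)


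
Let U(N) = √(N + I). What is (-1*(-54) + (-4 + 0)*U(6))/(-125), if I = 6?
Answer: -54/125 + 8*√3/125 ≈ -0.32115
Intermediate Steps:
U(N) = √(6 + N) (U(N) = √(N + 6) = √(6 + N))
(-1*(-54) + (-4 + 0)*U(6))/(-125) = (-1*(-54) + (-4 + 0)*√(6 + 6))/(-125) = (54 - 8*√3)*(-1/125) = -54/125 + 8*√3/125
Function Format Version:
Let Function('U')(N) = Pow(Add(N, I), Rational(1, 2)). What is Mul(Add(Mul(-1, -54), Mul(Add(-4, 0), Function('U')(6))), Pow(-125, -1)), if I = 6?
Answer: Add(Rational(-54, 125), Mul(Rational(8, 125), Pow(3, Rational(1, 2)))) ≈ -0.32115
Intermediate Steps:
Function('U')(N) = Pow(Add(6, N), Rational(1, 2)) (Function('U')(N) = Pow(Add(N, 6), Rational(1, 2)) = Pow(Add(6, N), Rational(1, 2)))
Mul(Add(Mul(-1, -54), Mul(Add(-4, 0), Function('U')(6))), Pow(-125, -1)) = Mul(Add(Mul(-1, -54), Mul(Add(-4, 0), Pow(Add(6, 6), Rational(1, 2)))), Pow(-125, -1)) = Mul(Add(54, Mul(-4, Pow(12, Rational(1, 2)))), Rational(-1, 125)) = Mul(Add(54, Mul(-4, Mul(2, Pow(3, Rational(1, 2))))), Rational(-1, 125)) = Mul(Add(54, Mul(-8, Pow(3, Rational(1, 2)))), Rational(-1, 125)) = Add(Rational(-54, 125), Mul(Rational(8, 125), Pow(3, Rational(1, 2))))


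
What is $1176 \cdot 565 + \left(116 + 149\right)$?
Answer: $664705$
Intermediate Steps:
$1176 \cdot 565 + \left(116 + 149\right) = 664440 + 265 = 664705$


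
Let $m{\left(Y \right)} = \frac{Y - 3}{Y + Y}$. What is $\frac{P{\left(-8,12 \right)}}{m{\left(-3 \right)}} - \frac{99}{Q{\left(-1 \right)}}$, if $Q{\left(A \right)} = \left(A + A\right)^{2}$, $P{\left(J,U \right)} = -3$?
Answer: $- \frac{111}{4} \approx -27.75$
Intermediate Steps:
$Q{\left(A \right)} = 4 A^{2}$ ($Q{\left(A \right)} = \left(2 A\right)^{2} = 4 A^{2}$)
$m{\left(Y \right)} = \frac{-3 + Y}{2 Y}$
$\frac{P{\left(-8,12 \right)}}{m{\left(-3 \right)}} - \frac{99}{Q{\left(-1 \right)}} = - \frac{3}{\frac{1}{2} \frac{1}{-3} \left(-3 - 3\right)} - \frac{99}{4 \left(-1\right)^{2}} = - \frac{3}{\frac{1}{2} \left(- \frac{1}{3}\right) \left(-6\right)} - \frac{99}{4 \cdot 1} = - \frac{3}{1} - \frac{99}{4} = \left(-3\right) 1 - \frac{99}{4} = -3 - \frac{99}{4} = - \frac{111}{4}$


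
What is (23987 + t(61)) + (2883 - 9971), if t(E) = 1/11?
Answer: 185890/11 ≈ 16899.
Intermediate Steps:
t(E) = 1/11
(23987 + t(61)) + (2883 - 9971) = (23987 + 1/11) + (2883 - 9971) = 263858/11 - 7088 = 185890/11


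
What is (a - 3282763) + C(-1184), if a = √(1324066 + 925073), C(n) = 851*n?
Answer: -4290347 + √2249139 ≈ -4.2888e+6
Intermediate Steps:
a = √2249139 ≈ 1499.7
(a - 3282763) + C(-1184) = (√2249139 - 3282763) + 851*(-1184) = (-3282763 + √2249139) - 1007584 = -4290347 + √2249139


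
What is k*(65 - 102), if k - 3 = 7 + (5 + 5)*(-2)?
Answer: 370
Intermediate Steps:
k = -10 (k = 3 + (7 + (5 + 5)*(-2)) = 3 + (7 + 10*(-2)) = 3 + (7 - 20) = 3 - 13 = -10)
k*(65 - 102) = -10*(65 - 102) = -10*(-37) = 370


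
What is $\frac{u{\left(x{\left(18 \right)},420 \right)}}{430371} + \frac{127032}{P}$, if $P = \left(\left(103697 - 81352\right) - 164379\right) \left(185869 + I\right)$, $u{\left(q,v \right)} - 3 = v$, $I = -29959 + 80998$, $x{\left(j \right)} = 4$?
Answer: $\frac{196928503472}{201132636813521} \approx 0.0009791$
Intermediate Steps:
$I = 51039$
$u{\left(q,v \right)} = 3 + v$
$P = -33648990872$ ($P = \left(\left(103697 - 81352\right) - 164379\right) \left(185869 + 51039\right) = \left(22345 - 164379\right) 236908 = \left(-142034\right) 236908 = -33648990872$)
$\frac{u{\left(x{\left(18 \right)},420 \right)}}{430371} + \frac{127032}{P} = \frac{3 + 420}{430371} + \frac{127032}{-33648990872} = 423 \cdot \frac{1}{430371} + 127032 \left(- \frac{1}{33648990872}\right) = \frac{47}{47819} - \frac{15879}{4206123859} = \frac{196928503472}{201132636813521}$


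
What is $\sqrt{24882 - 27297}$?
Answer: $i \sqrt{2415} \approx 49.143 i$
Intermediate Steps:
$\sqrt{24882 - 27297} = \sqrt{-2415} = i \sqrt{2415}$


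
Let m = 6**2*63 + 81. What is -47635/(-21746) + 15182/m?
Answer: 442042387/51081354 ≈ 8.6537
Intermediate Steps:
m = 2349 (m = 36*63 + 81 = 2268 + 81 = 2349)
-47635/(-21746) + 15182/m = -47635/(-21746) + 15182/2349 = -47635*(-1/21746) + 15182*(1/2349) = 47635/21746 + 15182/2349 = 442042387/51081354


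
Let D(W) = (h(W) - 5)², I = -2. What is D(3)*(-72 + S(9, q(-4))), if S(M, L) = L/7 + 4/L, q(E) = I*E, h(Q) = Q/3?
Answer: -7880/7 ≈ -1125.7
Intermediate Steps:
h(Q) = Q/3 (h(Q) = Q*(⅓) = Q/3)
q(E) = -2*E
D(W) = (-5 + W/3)² (D(W) = (W/3 - 5)² = (-5 + W/3)²)
S(M, L) = 4/L + L/7 (S(M, L) = L*(⅐) + 4/L = L/7 + 4/L = 4/L + L/7)
D(3)*(-72 + S(9, q(-4))) = ((-15 + 3)²/9)*(-72 + (4/((-2*(-4))) + (-2*(-4))/7)) = ((⅑)*(-12)²)*(-72 + (4/8 + (⅐)*8)) = ((⅑)*144)*(-72 + (4*(⅛) + 8/7)) = 16*(-72 + (½ + 8/7)) = 16*(-72 + 23/14) = 16*(-985/14) = -7880/7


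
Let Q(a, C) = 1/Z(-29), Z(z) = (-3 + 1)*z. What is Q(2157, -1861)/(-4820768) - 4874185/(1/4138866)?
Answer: -5640629830181037210241/279604544 ≈ -2.0174e+13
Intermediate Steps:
Z(z) = -2*z
Q(a, C) = 1/58 (Q(a, C) = 1/(-2*(-29)) = 1/58)
Q(2157, -1861)/(-4820768) - 4874185/(1/4138866) = (1/58)/(-4820768) - 4874185/(1/4138866) = (1/58)*(-1/4820768) - 4874185/1/4138866 = -1/279604544 - 4874185*4138866 = -1/279604544 - 20173598574210 = -5640629830181037210241/279604544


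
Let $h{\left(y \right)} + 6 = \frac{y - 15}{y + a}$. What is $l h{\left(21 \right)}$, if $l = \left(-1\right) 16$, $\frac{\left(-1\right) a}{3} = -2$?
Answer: $\frac{832}{9} \approx 92.444$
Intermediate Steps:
$a = 6$ ($a = \left(-3\right) \left(-2\right) = 6$)
$l = -16$
$h{\left(y \right)} = -6 + \frac{-15 + y}{6 + y}$ ($h{\left(y \right)} = -6 + \frac{y - 15}{y + 6} = -6 + \frac{-15 + y}{6 + y}$)
$l h{\left(21 \right)} = - 16 \frac{-51 - 105}{6 + 21} = - 16 \frac{-51 - 105}{27} = - 16 \cdot \frac{1}{27} \left(-156\right) = \left(-16\right) \left(- \frac{52}{9}\right) = \frac{832}{9}$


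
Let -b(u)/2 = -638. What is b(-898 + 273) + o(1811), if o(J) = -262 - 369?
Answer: 645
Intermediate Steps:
o(J) = -631
b(u) = 1276 (b(u) = -2*(-638) = 1276)
b(-898 + 273) + o(1811) = 1276 - 631 = 645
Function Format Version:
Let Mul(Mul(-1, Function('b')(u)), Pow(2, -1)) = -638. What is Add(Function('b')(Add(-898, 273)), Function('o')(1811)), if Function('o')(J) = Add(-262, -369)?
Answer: 645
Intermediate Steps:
Function('o')(J) = -631
Function('b')(u) = 1276 (Function('b')(u) = Mul(-2, -638) = 1276)
Add(Function('b')(Add(-898, 273)), Function('o')(1811)) = Add(1276, -631) = 645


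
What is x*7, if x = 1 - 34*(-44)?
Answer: 10479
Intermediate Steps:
x = 1497 (x = 1 + 1496 = 1497)
x*7 = 1497*7 = 10479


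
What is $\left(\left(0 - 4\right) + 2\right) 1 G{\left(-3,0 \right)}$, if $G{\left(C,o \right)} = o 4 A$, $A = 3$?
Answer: $0$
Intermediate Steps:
$G{\left(C,o \right)} = 12 o$ ($G{\left(C,o \right)} = o 4 \cdot 3 = 4 o 3 = 12 o$)
$\left(\left(0 - 4\right) + 2\right) 1 G{\left(-3,0 \right)} = \left(\left(0 - 4\right) + 2\right) 1 \cdot 12 \cdot 0 = \left(\left(0 - 4\right) + 2\right) 1 \cdot 0 = \left(-4 + 2\right) 1 \cdot 0 = \left(-2\right) 1 \cdot 0 = \left(-2\right) 0 = 0$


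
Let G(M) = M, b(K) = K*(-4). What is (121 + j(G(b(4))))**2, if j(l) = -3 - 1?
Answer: 13689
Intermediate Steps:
b(K) = -4*K
j(l) = -4
(121 + j(G(b(4))))**2 = (121 - 4)**2 = 117**2 = 13689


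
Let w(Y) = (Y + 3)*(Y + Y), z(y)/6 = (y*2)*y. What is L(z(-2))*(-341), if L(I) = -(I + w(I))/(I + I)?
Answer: 35123/2 ≈ 17562.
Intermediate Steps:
z(y) = 12*y² (z(y) = 6*((y*2)*y) = 6*((2*y)*y) = 6*(2*y²) = 12*y²)
w(Y) = 2*Y*(3 + Y) (w(Y) = (3 + Y)*(2*Y) = 2*Y*(3 + Y))
L(I) = -(I + 2*I*(3 + I))/(2*I) (L(I) = -(I + 2*I*(3 + I))/(I + I) = -(I + 2*I*(3 + I))/(2*I))
L(z(-2))*(-341) = (-7/2 - 12*(-2)²)*(-341) = (-7/2 - 12*4)*(-341) = (-7/2 - 1*48)*(-341) = (-7/2 - 48)*(-341) = -103/2*(-341) = 35123/2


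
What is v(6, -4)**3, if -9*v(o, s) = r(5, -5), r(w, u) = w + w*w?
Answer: -1000/27 ≈ -37.037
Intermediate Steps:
r(w, u) = w + w**2
v(o, s) = -10/3 (v(o, s) = -5*(1 + 5)/9 = -5*6/9 = -1/9*30 = -10/3)
v(6, -4)**3 = (-10/3)**3 = -1000/27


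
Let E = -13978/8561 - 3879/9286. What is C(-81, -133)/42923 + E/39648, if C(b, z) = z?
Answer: -426201445246385/135289636342440384 ≈ -0.0031503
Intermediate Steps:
E = -163007827/79497446 (E = -13978*1/8561 - 3879*1/9286 = -13978/8561 - 3879/9286 = -163007827/79497446 ≈ -2.0505)
C(-81, -133)/42923 + E/39648 = -133/42923 - 163007827/79497446/39648 = -133*1/42923 - 163007827/79497446*1/39648 = -133/42923 - 163007827/3151914739008 = -426201445246385/135289636342440384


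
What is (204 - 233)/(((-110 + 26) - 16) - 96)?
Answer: 29/196 ≈ 0.14796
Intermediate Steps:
(204 - 233)/(((-110 + 26) - 16) - 96) = -29/((-84 - 16) - 96) = -29/(-100 - 96) = -29/(-196) = -29*(-1/196) = 29/196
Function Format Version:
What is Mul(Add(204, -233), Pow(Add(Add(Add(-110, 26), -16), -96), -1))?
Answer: Rational(29, 196) ≈ 0.14796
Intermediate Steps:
Mul(Add(204, -233), Pow(Add(Add(Add(-110, 26), -16), -96), -1)) = Mul(-29, Pow(Add(Add(-84, -16), -96), -1)) = Mul(-29, Pow(Add(-100, -96), -1)) = Mul(-29, Pow(-196, -1)) = Mul(-29, Rational(-1, 196)) = Rational(29, 196)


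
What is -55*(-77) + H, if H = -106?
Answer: 4129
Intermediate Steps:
-55*(-77) + H = -55*(-77) - 106 = 4235 - 106 = 4129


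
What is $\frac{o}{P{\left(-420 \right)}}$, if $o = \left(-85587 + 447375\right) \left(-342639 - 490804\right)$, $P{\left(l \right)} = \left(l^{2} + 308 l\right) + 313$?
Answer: $- \frac{301529676084}{47353} \approx -6.3677 \cdot 10^{6}$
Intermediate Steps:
$P{\left(l \right)} = 313 + l^{2} + 308 l$
$o = -301529676084$ ($o = 361788 \left(-833443\right) = -301529676084$)
$\frac{o}{P{\left(-420 \right)}} = - \frac{301529676084}{313 + \left(-420\right)^{2} + 308 \left(-420\right)} = - \frac{301529676084}{313 + 176400 - 129360} = - \frac{301529676084}{47353}$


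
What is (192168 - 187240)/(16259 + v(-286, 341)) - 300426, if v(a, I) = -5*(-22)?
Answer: -4917668266/16369 ≈ -3.0043e+5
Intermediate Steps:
v(a, I) = 110
(192168 - 187240)/(16259 + v(-286, 341)) - 300426 = (192168 - 187240)/(16259 + 110) - 300426 = 4928/16369 - 300426 = -4917668266/16369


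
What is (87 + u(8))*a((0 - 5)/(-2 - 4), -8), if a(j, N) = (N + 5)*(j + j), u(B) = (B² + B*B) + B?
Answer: -1115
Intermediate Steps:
u(B) = B + 2*B² (u(B) = (B² + B²) + B = 2*B² + B = B + 2*B²)
a(j, N) = 2*j*(5 + N) (a(j, N) = (5 + N)*(2*j) = 2*j*(5 + N))
(87 + u(8))*a((0 - 5)/(-2 - 4), -8) = (87 + 8*(1 + 2*8))*(2*((0 - 5)/(-2 - 4))*(5 - 8)) = (87 + 8*(1 + 16))*(2*(-5/(-6))*(-3)) = (87 + 8*17)*(2*(-5*(-⅙))*(-3)) = (87 + 136)*(2*(⅚)*(-3)) = 223*(-5) = -1115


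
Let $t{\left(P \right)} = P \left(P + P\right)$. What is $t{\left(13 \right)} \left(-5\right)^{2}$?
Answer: $8450$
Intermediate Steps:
$t{\left(P \right)} = 2 P^{2}$ ($t{\left(P \right)} = P 2 P = 2 P^{2}$)
$t{\left(13 \right)} \left(-5\right)^{2} = 2 \cdot 13^{2} \left(-5\right)^{2} = 2 \cdot 169 \cdot 25 = 338 \cdot 25 = 8450$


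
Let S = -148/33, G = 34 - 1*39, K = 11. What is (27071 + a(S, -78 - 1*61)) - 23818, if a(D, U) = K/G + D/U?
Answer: 74557838/22935 ≈ 3250.8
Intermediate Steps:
G = -5 (G = 34 - 39 = -5)
S = -148/33 (S = -148*1/33 = -148/33 ≈ -4.4848)
a(D, U) = -11/5 + D/U (a(D, U) = 11/(-5) + D/U = 11*(-1/5) + D/U = -11/5 + D/U)
(27071 + a(S, -78 - 1*61)) - 23818 = (27071 + (-11/5 - 148/(33*(-78 - 1*61)))) - 23818 = (27071 + (-11/5 - 148/(33*(-78 - 61)))) - 23818 = (27071 + (-11/5 - 148/33/(-139))) - 23818 = (27071 + (-11/5 - 148/33*(-1/139))) - 23818 = (27071 + (-11/5 + 148/4587)) - 23818 = (27071 - 49717/22935) - 23818 = 620823668/22935 - 23818 = 74557838/22935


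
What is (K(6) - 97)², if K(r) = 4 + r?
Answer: 7569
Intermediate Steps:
(K(6) - 97)² = ((4 + 6) - 97)² = (10 - 97)² = (-87)² = 7569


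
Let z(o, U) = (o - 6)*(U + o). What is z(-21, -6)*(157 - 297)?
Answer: -102060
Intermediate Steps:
z(o, U) = (-6 + o)*(U + o)
z(-21, -6)*(157 - 297) = ((-21)² - 6*(-6) - 6*(-21) - 6*(-21))*(157 - 297) = (441 + 36 + 126 + 126)*(-140) = 729*(-140) = -102060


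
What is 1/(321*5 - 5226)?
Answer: -1/3621 ≈ -0.00027617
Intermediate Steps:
1/(321*5 - 5226) = 1/(1605 - 5226) = 1/(-3621) = -1/3621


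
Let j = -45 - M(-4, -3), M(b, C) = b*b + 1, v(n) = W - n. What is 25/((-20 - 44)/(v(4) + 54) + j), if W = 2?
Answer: -325/822 ≈ -0.39538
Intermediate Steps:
v(n) = 2 - n
M(b, C) = 1 + b² (M(b, C) = b² + 1 = 1 + b²)
j = -62 (j = -45 - (1 + (-4)²) = -45 - (1 + 16) = -45 - 1*17 = -45 - 17 = -62)
25/((-20 - 44)/(v(4) + 54) + j) = 25/((-20 - 44)/((2 - 1*4) + 54) - 62) = 25/(-64/((2 - 4) + 54) - 62) = 25/(-64/(-2 + 54) - 62) = 25/(-64/52 - 62) = 25/(-64*1/52 - 62) = 25/(-16/13 - 62) = 25/(-822/13) = 25*(-13/822) = -325/822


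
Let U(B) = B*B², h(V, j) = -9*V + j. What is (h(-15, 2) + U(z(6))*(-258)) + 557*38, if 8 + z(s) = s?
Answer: 23367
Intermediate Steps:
z(s) = -8 + s
h(V, j) = j - 9*V
U(B) = B³
(h(-15, 2) + U(z(6))*(-258)) + 557*38 = ((2 - 9*(-15)) + (-8 + 6)³*(-258)) + 557*38 = ((2 + 135) + (-2)³*(-258)) + 21166 = (137 - 8*(-258)) + 21166 = (137 + 2064) + 21166 = 2201 + 21166 = 23367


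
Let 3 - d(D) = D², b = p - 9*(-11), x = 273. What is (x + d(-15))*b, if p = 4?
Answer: 5253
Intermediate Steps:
b = 103 (b = 4 - 9*(-11) = 4 + 99 = 103)
d(D) = 3 - D²
(x + d(-15))*b = (273 + (3 - 1*(-15)²))*103 = (273 + (3 - 1*225))*103 = (273 + (3 - 225))*103 = (273 - 222)*103 = 51*103 = 5253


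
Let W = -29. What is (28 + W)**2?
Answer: 1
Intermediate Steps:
(28 + W)**2 = (28 - 29)**2 = (-1)**2 = 1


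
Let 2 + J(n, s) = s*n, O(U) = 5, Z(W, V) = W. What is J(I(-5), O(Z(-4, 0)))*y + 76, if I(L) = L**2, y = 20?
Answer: 2536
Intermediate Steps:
J(n, s) = -2 + n*s (J(n, s) = -2 + s*n = -2 + n*s)
J(I(-5), O(Z(-4, 0)))*y + 76 = (-2 + (-5)**2*5)*20 + 76 = (-2 + 25*5)*20 + 76 = (-2 + 125)*20 + 76 = 123*20 + 76 = 2460 + 76 = 2536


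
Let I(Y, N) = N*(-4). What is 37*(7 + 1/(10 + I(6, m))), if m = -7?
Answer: 9879/38 ≈ 259.97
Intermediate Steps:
I(Y, N) = -4*N
37*(7 + 1/(10 + I(6, m))) = 37*(7 + 1/(10 - 4*(-7))) = 37*(7 + 1/(10 + 28)) = 37*(7 + 1/38) = 37*(267/38) = 9879/38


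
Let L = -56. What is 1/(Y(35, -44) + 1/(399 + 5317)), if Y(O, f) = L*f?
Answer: 5716/14084225 ≈ 0.00040584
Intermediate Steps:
Y(O, f) = -56*f
1/(Y(35, -44) + 1/(399 + 5317)) = 1/(-56*(-44) + 1/(399 + 5317)) = 1/(2464 + 1/5716) = 1/(14084225/5716) = 5716/14084225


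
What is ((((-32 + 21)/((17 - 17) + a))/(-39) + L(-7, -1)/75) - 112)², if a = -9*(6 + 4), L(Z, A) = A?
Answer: 3864719560321/308002500 ≈ 12548.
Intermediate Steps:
a = -90 (a = -9*10 = -90)
((((-32 + 21)/((17 - 17) + a))/(-39) + L(-7, -1)/75) - 112)² = ((((-32 + 21)/((17 - 17) - 90))/(-39) - 1/75) - 112)² = ((-11/(0 - 90)*(-1/39) - 1*1/75) - 112)² = ((-11/(-90)*(-1/39) - 1/75) - 112)² = ((-11*(-1/90)*(-1/39) - 1/75) - 112)² = (((11/90)*(-1/39) - 1/75) - 112)² = ((-11/3510 - 1/75) - 112)² = (-289/17550 - 112)² = (-1965889/17550)² = 3864719560321/308002500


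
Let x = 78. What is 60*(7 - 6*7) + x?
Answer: -2022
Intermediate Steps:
60*(7 - 6*7) + x = 60*(7 - 6*7) + 78 = 60*(7 - 42) + 78 = 60*(-35) + 78 = -2100 + 78 = -2022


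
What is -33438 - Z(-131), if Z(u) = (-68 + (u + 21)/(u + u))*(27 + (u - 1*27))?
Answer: -42291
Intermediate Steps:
Z(u) = u*(-68 + (21 + u)/(2*u)) (Z(u) = (-68 + (21 + u)/((2*u)))*(27 + (u - 27)) = (-68 + (21 + u)*(1/(2*u)))*(27 + (-27 + u)) = (-68 + (21 + u)/(2*u))*u = u*(-68 + (21 + u)/(2*u)))
-33438 - Z(-131) = -33438 - (21/2 - 135/2*(-131)) = -33438 - (21/2 + 17685/2) = -33438 - 1*8853 = -33438 - 8853 = -42291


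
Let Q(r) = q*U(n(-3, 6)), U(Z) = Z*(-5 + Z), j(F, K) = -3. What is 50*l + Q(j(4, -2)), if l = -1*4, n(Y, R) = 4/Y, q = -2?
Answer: -1952/9 ≈ -216.89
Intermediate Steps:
l = -4
Q(r) = -152/9 (Q(r) = -2*4/(-3)*(-5 + 4/(-3)) = -2*4*(-⅓)*(-5 + 4*(-⅓)) = -(-8)*(-5 - 4/3)/3 = -(-8)*(-19)/(3*3) = -2*76/9 = -152/9)
50*l + Q(j(4, -2)) = 50*(-4) - 152/9 = -200 - 152/9 = -1952/9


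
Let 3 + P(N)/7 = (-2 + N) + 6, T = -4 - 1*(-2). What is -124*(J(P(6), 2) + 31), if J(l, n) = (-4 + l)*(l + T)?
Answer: -266104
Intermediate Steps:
T = -2 (T = -4 + 2 = -2)
P(N) = 7 + 7*N (P(N) = -21 + 7*((-2 + N) + 6) = -21 + 7*(4 + N) = -21 + (28 + 7*N) = 7 + 7*N)
J(l, n) = (-4 + l)*(-2 + l) (J(l, n) = (-4 + l)*(l - 2) = (-4 + l)*(-2 + l))
-124*(J(P(6), 2) + 31) = -124*((8 + (7 + 7*6)² - 6*(7 + 7*6)) + 31) = -124*((8 + (7 + 42)² - 6*(7 + 42)) + 31) = -124*((8 + 49² - 6*49) + 31) = -124*((8 + 2401 - 294) + 31) = -124*(2115 + 31) = -124*2146 = -266104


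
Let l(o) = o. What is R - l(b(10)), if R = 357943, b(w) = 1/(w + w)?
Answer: 7158859/20 ≈ 3.5794e+5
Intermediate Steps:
b(w) = 1/(2*w)
R - l(b(10)) = 357943 - 1/(2*10) = 357943 - 1*1/20 = 357943 - 1/20 = 7158859/20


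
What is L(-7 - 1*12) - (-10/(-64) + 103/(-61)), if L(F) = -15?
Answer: -26289/1952 ≈ -13.468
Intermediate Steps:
L(-7 - 1*12) - (-10/(-64) + 103/(-61)) = -15 - (-10/(-64) + 103/(-61)) = -15 - (-10*(-1/64) + 103*(-1/61)) = -15 - (5/32 - 103/61) = -15 - 1*(-2991/1952) = -15 + 2991/1952 = -26289/1952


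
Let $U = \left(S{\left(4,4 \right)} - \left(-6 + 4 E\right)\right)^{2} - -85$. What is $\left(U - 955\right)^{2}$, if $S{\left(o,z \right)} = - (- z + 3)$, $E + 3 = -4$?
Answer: $126025$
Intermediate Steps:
$E = -7$ ($E = -3 - 4 = -7$)
$S{\left(o,z \right)} = -3 + z$ ($S{\left(o,z \right)} = - (3 - z) = -3 + z$)
$U = 1310$ ($U = \left(\left(-3 + 4\right) + \left(\left(-4\right) \left(-7\right) + 6\right)\right)^{2} - -85 = \left(1 + \left(28 + 6\right)\right)^{2} + 85 = \left(1 + 34\right)^{2} + 85 = 35^{2} + 85 = 1225 + 85 = 1310$)
$\left(U - 955\right)^{2} = \left(1310 - 955\right)^{2} = 355^{2} = 126025$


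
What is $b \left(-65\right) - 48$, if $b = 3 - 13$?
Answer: $602$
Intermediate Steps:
$b = -10$ ($b = 3 - 13 = -10$)
$b \left(-65\right) - 48 = \left(-10\right) \left(-65\right) - 48 = 650 - 48 = 602$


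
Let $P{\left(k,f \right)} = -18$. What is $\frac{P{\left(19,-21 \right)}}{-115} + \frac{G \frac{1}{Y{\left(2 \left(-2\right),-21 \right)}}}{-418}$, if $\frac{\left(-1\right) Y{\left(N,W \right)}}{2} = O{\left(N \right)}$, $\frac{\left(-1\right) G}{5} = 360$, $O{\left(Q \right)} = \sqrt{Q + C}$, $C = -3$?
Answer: $\frac{18}{115} + \frac{450 i \sqrt{7}}{1463} \approx 0.15652 + 0.8138 i$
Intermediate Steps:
$O{\left(Q \right)} = \sqrt{-3 + Q}$ ($O{\left(Q \right)} = \sqrt{Q - 3} = \sqrt{-3 + Q}$)
$G = -1800$ ($G = \left(-5\right) 360 = -1800$)
$Y{\left(N,W \right)} = - 2 \sqrt{-3 + N}$
$\frac{P{\left(19,-21 \right)}}{-115} + \frac{G \frac{1}{Y{\left(2 \left(-2\right),-21 \right)}}}{-418} = - \frac{18}{-115} + \frac{\left(-1800\right) \frac{1}{\left(-2\right) \sqrt{-3 + 2 \left(-2\right)}}}{-418} = \left(-18\right) \left(- \frac{1}{115}\right) + - \frac{1800}{\left(-2\right) \sqrt{-3 - 4}} \left(- \frac{1}{418}\right) = \frac{18}{115} + - \frac{1800}{\left(-2\right) \sqrt{-7}} \left(- \frac{1}{418}\right) = \frac{18}{115} + - \frac{1800}{\left(-2\right) i \sqrt{7}} \left(- \frac{1}{418}\right) = \frac{18}{115} + - 1800 \frac{i \sqrt{7}}{14} \left(- \frac{1}{418}\right) = \frac{18}{115} + - \frac{900 i \sqrt{7}}{7} \left(- \frac{1}{418}\right) = \frac{18}{115} + \frac{450 i \sqrt{7}}{1463}$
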